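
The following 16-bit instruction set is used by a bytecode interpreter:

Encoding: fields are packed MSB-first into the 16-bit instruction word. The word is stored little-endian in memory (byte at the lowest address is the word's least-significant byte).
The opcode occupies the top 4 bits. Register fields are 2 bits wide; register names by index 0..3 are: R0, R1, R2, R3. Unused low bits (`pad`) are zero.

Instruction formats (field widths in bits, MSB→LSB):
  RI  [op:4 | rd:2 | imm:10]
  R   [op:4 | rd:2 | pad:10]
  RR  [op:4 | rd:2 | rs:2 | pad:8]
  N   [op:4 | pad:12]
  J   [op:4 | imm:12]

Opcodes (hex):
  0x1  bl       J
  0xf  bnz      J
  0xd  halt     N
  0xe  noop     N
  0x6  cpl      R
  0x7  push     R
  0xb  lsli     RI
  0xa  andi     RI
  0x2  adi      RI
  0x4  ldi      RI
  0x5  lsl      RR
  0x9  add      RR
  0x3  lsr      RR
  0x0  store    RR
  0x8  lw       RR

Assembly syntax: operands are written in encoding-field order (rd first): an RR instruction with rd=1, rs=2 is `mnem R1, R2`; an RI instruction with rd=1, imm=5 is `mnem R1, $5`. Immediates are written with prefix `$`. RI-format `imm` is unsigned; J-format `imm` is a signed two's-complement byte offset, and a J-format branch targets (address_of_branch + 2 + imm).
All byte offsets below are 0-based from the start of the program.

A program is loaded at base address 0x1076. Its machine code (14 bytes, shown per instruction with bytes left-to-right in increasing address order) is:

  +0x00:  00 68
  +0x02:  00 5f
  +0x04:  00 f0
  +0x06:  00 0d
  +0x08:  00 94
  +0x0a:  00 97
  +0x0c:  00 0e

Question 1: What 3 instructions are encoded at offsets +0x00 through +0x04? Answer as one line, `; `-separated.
[00] 00 68 → 0x6800
  top 4b → 0x6 → cpl [R]
  rd: (w>>10)&0x3=0x2 → R2
[02] 00 5f → 0x5f00
  top 4b → 0x5 → lsl [RR]
  rd: (w>>10)&0x3=0x3 → R3
  rs: (w>>8)&0x3=0x3 → R3
[04] 00 f0 → 0xf000
  top 4b → 0xf → bnz [J]
  imm: (w>>0)&0xfff=0x0 → $0

cpl R2; lsl R3, R3; bnz $0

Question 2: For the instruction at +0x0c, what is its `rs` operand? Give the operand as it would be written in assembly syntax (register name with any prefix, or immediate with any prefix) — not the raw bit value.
+0x0c: 00 0e ⇒ word 0x0e00 (little)
  top 4b → 0x0 → store [RR]
  rd: (w>>10)&0x3=0x3 → R3
  rs: (w>>8)&0x3=0x2 → R2

R2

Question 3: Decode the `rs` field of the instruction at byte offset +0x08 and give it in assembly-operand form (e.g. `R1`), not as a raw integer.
off 0x08: read 00 94 as little → 0x9400
  opcode bits[15:12]=0x9: add/RR
  rd@[11:10]=0x1 ⇒ R1
  rs@[9:8]=0x0 ⇒ R0

R0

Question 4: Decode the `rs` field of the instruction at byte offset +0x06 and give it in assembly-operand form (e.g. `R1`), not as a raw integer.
@+06  little-endian(00 0d) = 0x0d00
  top 4b → 0x0 → store [RR]
  rd: (w>>10)&0x3=0x3 → R3
  rs: (w>>8)&0x3=0x1 → R1

R1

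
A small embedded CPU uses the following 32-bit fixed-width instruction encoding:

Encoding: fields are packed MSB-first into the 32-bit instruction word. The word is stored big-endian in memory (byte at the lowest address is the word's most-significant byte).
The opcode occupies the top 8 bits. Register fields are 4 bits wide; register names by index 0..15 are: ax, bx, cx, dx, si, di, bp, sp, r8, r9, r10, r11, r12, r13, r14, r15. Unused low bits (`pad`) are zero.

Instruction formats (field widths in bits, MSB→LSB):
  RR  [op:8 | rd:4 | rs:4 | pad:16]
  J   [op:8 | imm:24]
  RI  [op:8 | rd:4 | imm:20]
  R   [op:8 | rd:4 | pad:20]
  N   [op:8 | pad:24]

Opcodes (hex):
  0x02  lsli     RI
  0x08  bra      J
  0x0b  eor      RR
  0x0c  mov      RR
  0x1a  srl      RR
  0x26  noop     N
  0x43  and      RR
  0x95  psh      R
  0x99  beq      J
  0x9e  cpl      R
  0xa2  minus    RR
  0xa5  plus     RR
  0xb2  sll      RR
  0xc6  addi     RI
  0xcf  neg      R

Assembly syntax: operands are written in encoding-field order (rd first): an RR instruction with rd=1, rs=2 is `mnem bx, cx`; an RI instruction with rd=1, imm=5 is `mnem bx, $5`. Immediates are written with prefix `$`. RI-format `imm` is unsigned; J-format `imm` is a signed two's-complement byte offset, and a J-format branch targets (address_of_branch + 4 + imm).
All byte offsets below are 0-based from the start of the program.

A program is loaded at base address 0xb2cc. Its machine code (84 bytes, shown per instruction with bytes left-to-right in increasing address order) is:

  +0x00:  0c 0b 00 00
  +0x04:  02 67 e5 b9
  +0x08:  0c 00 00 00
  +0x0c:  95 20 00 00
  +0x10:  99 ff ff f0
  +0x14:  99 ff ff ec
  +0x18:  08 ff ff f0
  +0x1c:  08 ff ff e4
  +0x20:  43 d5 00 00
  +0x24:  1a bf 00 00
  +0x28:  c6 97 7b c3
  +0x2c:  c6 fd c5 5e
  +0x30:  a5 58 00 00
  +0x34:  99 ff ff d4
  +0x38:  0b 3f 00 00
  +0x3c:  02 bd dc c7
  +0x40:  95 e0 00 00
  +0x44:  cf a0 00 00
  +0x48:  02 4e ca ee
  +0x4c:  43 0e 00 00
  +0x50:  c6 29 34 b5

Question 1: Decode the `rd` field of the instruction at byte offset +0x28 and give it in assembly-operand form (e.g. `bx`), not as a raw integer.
r9

@+28  big-endian(c6 97 7b c3) = 0xc6977bc3
  opcode bits[31:24]=0xc6: addi/RI
  [23:20] rd=9 = r9
  [19:0] imm=490435 = $490435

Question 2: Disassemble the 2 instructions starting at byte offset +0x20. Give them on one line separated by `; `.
[20] 43 d5 00 00 → 0x43d50000
  top 8b → 0x43 → and [RR]
  rd@[23:20]=0xd ⇒ r13
  rs@[19:16]=0x5 ⇒ di
[24] 1a bf 00 00 → 0x1abf0000
  top 8b → 0x1a → srl [RR]
  rd@[23:20]=0xb ⇒ r11
  rs@[19:16]=0xf ⇒ r15

and r13, di; srl r11, r15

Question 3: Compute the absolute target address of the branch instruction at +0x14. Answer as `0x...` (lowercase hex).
off 0x14: read 99 ff ff ec as big → 0x99ffffec
  opcode bits[31:24]=0x99: beq/J
  [23:0] imm=16777196 (s24→-20) = $-20
  target = base 0xb2cc + off 0x14 + 4 + imm -20 = 0xb2d0

0xb2d0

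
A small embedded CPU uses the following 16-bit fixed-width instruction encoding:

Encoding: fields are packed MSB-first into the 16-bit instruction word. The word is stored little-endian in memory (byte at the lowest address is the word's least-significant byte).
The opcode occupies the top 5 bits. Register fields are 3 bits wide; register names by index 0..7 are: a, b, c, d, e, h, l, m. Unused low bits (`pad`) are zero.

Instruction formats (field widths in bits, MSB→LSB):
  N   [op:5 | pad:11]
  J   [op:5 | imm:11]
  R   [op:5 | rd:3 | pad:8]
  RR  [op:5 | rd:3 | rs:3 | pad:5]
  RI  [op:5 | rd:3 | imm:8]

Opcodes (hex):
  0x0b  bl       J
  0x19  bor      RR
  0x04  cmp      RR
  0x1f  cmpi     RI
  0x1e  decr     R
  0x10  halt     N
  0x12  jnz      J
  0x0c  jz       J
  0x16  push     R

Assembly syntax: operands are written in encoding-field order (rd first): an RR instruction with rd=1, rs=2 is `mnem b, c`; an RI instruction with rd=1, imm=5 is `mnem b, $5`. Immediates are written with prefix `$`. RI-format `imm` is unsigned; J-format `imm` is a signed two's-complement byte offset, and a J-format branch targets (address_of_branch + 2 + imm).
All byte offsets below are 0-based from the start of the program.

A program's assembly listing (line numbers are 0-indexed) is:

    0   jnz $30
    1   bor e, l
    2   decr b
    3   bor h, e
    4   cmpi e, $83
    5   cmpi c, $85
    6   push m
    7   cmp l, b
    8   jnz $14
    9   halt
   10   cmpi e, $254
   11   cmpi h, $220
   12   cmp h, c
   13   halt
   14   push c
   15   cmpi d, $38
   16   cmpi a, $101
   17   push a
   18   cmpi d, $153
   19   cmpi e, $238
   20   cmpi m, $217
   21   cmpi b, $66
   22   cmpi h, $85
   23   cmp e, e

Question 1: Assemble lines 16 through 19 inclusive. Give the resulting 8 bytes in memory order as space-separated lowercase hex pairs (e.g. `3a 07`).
line 16 (cmpi): pack op=0x1f:5|rd=0:3|imm=101:8 = 0xf865; little→ 65 f8
line 17 (push): pack op=0x16:5|rd=0:3|pad=0:8 = 0xb000; little→ 00 b0
line 18 (cmpi): pack op=0x1f:5|rd=3:3|imm=153:8 = 0xfb99; little→ 99 fb
line 19 (cmpi): pack op=0x1f:5|rd=4:3|imm=238:8 = 0xfcee; little→ ee fc

65 f8 00 b0 99 fb ee fc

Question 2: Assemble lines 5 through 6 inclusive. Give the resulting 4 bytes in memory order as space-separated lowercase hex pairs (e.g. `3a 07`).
5. cmpi fields op=0x1f:5|rd=2:3|imm=85:8 → word fa55h → 55 fa
6. push fields op=0x16:5|rd=7:3|pad=0:8 → word b700h → 00 b7

55 fa 00 b7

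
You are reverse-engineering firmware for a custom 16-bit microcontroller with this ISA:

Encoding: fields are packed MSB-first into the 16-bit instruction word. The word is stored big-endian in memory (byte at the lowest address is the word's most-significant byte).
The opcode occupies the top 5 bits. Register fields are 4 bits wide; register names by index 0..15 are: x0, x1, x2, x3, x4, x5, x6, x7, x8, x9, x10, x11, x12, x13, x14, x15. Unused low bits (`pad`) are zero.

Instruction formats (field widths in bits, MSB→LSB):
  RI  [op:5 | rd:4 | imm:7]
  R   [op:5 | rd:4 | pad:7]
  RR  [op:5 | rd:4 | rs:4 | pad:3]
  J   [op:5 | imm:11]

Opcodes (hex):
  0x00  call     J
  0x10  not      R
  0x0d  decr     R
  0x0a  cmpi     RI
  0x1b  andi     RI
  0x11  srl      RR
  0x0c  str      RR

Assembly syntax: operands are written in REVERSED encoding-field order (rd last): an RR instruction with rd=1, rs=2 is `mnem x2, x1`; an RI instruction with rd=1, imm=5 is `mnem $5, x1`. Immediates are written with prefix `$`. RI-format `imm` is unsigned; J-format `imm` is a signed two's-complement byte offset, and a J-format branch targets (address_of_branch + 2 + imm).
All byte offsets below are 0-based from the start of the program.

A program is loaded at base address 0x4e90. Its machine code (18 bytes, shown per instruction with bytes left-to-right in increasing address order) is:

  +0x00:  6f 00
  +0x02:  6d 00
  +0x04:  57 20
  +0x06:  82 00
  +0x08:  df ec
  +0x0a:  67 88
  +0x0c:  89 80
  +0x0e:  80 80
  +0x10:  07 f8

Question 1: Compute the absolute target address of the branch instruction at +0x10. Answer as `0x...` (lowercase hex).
[10] 07 f8 → 0x07f8
  top 5b → 0x0 → call [J]
  imm@[10:0]=0x7f8 (s11→-8) ⇒ $-8
  target = base 0x4e90 + off 0x10 + 2 + imm -8 = 0x4e9a

0x4e9a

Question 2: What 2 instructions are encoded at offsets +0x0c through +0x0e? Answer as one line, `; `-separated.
srl x0, x3; not x1

+0x0c: 89 80 ⇒ word 0x8980 (big)
  op=0x8980>>11=0x11 ⇒ srl (RR)
  rd: (w>>7)&0xf=0x3 → x3
  rs: (w>>3)&0xf=0x0 → x0
+0x0e: 80 80 ⇒ word 0x8080 (big)
  op=0x8080>>11=0x10 ⇒ not (R)
  rd: (w>>7)&0xf=0x1 → x1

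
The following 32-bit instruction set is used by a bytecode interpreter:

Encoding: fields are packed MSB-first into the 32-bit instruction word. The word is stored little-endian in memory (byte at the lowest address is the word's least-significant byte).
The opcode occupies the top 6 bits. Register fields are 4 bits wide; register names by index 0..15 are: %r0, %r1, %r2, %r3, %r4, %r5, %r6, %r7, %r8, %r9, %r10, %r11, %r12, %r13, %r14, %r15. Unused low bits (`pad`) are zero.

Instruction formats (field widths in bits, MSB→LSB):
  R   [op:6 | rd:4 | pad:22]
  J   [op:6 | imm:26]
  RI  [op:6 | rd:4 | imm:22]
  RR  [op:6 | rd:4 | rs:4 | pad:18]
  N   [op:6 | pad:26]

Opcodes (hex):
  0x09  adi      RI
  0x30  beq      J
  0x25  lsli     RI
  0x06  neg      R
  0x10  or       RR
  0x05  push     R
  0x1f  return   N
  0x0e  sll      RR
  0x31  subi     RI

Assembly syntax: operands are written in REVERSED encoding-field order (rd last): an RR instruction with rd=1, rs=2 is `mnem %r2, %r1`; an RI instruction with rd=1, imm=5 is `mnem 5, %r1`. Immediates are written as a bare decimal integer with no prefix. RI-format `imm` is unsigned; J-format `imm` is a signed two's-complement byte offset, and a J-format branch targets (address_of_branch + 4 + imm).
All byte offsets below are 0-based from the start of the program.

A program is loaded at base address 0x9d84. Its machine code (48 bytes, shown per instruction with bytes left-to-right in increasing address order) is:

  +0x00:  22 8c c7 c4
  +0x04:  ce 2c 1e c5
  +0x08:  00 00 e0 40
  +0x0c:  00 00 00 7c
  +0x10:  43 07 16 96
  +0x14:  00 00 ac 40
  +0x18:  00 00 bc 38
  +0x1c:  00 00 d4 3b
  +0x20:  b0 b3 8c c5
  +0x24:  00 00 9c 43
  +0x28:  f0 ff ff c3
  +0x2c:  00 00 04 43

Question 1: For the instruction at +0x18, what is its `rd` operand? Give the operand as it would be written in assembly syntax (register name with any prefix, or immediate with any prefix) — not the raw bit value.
off 0x18: read 00 00 bc 38 as little → 0x38bc0000
  opcode bits[31:26]=0xe: sll/RR
  rd@[25:22]=0x2 ⇒ %r2
  rs@[21:18]=0xf ⇒ %r15

%r2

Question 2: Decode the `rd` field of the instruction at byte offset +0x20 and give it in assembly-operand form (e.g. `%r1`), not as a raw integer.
off 0x20: read b0 b3 8c c5 as little → 0xc58cb3b0
  top 6b → 0x31 → subi [RI]
  rd@[25:22]=0x6 ⇒ %r6
  imm@[21:0]=0xcb3b0 ⇒ 832432

%r6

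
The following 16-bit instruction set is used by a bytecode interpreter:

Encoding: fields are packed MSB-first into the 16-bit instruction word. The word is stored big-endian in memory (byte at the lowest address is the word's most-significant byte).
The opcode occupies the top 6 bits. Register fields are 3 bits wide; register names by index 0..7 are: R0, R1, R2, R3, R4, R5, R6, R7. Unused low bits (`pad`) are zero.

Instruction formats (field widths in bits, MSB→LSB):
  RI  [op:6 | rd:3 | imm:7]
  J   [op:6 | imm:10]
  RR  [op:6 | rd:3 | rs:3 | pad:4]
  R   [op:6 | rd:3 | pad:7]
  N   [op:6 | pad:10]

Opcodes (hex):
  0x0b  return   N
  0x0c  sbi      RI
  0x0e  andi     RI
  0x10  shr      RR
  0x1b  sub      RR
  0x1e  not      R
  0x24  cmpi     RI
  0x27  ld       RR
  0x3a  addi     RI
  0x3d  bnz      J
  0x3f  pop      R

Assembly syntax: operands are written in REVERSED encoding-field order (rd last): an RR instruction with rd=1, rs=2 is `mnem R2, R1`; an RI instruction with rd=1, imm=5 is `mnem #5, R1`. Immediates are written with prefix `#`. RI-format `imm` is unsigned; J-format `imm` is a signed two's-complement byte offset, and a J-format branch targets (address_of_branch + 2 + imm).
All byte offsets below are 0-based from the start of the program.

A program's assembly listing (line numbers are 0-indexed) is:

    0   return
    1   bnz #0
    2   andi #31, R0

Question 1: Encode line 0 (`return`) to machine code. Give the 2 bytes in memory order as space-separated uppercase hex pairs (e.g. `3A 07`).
2C 00

0. return fields op=0xb:6|pad=0:10 → word 2c00h → 2c 00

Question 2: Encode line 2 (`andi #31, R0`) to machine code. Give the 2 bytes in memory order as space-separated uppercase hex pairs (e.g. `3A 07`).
38 1F

L2: andi op=0xe:6|rd=0:3|imm=31:7 ⇒ 0x381f ⇒ big 38 1f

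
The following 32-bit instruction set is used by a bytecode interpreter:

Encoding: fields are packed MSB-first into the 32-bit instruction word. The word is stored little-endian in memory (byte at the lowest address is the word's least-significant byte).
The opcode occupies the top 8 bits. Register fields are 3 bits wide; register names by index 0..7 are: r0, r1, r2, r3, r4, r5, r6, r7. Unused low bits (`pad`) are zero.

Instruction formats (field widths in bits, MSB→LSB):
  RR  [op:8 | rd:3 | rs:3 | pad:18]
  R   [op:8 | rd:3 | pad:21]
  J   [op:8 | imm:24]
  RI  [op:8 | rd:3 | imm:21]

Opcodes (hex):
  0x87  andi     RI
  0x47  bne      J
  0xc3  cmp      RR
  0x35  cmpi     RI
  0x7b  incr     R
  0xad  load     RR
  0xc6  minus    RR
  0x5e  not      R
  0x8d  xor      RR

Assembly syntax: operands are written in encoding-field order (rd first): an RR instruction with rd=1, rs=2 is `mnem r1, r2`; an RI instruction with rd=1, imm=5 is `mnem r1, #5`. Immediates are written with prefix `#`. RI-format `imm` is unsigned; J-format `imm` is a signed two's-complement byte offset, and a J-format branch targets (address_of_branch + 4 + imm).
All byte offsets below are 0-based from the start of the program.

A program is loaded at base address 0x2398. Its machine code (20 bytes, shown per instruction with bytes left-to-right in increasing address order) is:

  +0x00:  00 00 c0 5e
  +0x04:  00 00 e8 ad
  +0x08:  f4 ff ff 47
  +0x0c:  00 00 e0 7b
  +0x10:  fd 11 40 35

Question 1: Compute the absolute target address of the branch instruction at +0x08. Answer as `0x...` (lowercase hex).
@+08  little-endian(f4 ff ff 47) = 0x47fffff4
  opcode bits[31:24]=0x47: bne/J
  imm: (w>>0)&0xffffff=0xfffff4 (s24→-12) → #-12
  target = base 0x2398 + off 0x08 + 4 + imm -12 = 0x2398

0x2398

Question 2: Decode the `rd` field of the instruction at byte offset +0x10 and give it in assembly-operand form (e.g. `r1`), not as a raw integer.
r2

off 0x10: read fd 11 40 35 as little → 0x354011fd
  top 8b → 0x35 → cmpi [RI]
  [23:21] rd=2 = r2
  [20:0] imm=4605 = #4605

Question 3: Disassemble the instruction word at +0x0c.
@+0c  little-endian(00 00 e0 7b) = 0x7be00000
  opcode bits[31:24]=0x7b: incr/R
  [23:21] rd=7 = r7

incr r7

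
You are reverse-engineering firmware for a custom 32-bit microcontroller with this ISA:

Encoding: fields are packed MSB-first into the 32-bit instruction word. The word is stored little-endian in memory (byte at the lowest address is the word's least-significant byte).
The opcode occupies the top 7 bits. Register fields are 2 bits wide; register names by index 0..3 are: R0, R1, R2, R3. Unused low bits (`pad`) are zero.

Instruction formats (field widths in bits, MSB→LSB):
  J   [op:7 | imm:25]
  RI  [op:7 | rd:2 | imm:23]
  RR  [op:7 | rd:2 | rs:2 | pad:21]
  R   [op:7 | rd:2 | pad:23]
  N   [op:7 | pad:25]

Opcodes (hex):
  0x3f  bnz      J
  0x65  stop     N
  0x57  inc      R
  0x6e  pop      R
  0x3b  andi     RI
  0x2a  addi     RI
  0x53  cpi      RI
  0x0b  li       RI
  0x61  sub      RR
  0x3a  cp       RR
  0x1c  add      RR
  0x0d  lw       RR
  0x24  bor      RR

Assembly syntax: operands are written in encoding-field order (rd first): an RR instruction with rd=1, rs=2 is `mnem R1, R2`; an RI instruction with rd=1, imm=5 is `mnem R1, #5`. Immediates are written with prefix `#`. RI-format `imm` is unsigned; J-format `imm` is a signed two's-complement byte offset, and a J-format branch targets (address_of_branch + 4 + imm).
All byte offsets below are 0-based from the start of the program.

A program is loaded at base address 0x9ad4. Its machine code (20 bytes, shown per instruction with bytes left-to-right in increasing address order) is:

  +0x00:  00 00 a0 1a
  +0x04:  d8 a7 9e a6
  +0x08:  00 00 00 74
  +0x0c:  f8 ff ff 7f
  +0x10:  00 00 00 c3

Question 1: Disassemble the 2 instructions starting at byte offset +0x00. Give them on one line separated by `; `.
+0x00: 00 00 a0 1a ⇒ word 0x1aa00000 (little)
  opcode bits[31:25]=0xd: lw/RR
  [24:23] rd=1 = R1
  [22:21] rs=1 = R1
+0x04: d8 a7 9e a6 ⇒ word 0xa69ea7d8 (little)
  opcode bits[31:25]=0x53: cpi/RI
  [24:23] rd=1 = R1
  [22:0] imm=2009048 = #2009048

lw R1, R1; cpi R1, #2009048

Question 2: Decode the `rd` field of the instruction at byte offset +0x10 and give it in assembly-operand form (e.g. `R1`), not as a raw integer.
@+10  little-endian(00 00 00 c3) = 0xc3000000
  top 7b → 0x61 → sub [RR]
  rd: (w>>23)&0x3=0x2 → R2
  rs: (w>>21)&0x3=0x0 → R0

R2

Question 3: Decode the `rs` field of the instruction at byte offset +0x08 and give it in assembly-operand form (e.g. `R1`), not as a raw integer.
@+08  little-endian(00 00 00 74) = 0x74000000
  top 7b → 0x3a → cp [RR]
  [24:23] rd=0 = R0
  [22:21] rs=0 = R0

R0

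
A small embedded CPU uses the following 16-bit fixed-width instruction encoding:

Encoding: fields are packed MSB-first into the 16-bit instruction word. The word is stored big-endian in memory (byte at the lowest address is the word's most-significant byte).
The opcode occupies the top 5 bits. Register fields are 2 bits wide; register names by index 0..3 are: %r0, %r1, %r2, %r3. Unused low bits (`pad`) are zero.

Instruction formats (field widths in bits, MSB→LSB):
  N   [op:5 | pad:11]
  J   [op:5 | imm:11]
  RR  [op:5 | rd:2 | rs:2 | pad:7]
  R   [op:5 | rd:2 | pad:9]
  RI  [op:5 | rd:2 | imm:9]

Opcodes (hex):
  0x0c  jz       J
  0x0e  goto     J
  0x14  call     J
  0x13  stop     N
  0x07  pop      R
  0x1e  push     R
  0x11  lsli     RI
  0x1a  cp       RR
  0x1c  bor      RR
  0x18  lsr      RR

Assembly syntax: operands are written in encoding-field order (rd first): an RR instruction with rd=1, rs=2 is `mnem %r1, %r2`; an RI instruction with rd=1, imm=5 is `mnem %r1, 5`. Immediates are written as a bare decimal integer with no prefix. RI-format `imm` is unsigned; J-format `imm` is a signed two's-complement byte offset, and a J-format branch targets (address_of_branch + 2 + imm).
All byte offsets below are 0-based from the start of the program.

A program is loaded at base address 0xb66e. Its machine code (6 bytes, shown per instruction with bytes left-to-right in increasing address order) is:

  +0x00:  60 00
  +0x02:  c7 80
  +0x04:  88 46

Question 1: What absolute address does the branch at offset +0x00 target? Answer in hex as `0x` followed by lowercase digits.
0xb670

+0x00: 60 00 ⇒ word 0x6000 (big)
  opcode bits[15:11]=0xc: jz/J
  imm@[10:0]=0x0 ⇒ 0
  target = base 0xb66e + off 0x00 + 2 + imm 0 = 0xb670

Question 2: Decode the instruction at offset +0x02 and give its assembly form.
+0x02: c7 80 ⇒ word 0xc780 (big)
  opcode bits[15:11]=0x18: lsr/RR
  [10:9] rd=3 = %r3
  [8:7] rs=3 = %r3

lsr %r3, %r3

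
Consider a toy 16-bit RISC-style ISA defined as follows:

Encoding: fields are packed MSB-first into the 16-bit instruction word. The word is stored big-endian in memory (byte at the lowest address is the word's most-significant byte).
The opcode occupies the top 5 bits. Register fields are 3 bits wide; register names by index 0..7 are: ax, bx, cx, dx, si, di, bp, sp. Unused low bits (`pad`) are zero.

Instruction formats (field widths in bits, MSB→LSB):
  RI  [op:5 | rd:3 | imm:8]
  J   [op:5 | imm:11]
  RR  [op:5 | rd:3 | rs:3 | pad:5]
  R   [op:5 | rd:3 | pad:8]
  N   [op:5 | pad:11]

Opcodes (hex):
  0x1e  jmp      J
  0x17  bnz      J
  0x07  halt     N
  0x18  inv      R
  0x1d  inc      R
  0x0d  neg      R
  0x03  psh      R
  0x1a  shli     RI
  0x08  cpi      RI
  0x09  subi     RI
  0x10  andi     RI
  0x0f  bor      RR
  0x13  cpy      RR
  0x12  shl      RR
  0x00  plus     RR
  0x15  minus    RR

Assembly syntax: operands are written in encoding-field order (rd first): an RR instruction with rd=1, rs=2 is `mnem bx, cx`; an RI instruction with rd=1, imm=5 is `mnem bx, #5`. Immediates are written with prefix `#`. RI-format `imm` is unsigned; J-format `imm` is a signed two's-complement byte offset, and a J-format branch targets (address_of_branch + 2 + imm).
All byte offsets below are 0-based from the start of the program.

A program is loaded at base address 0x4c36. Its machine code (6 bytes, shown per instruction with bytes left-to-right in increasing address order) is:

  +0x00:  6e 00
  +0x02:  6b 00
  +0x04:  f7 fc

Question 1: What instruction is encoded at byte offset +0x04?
jmp #-4

@+04  big-endian(f7 fc) = 0xf7fc
  op=0xf7fc>>11=0x1e ⇒ jmp (J)
  [10:0] imm=2044 (s11→-4) = #-4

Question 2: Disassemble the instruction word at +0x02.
neg dx

off 0x02: read 6b 00 as big → 0x6b00
  opcode bits[15:11]=0xd: neg/R
  [10:8] rd=3 = dx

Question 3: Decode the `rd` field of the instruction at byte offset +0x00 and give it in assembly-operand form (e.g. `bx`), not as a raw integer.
bp

@+00  big-endian(6e 00) = 0x6e00
  op=0x6e00>>11=0xd ⇒ neg (R)
  rd@[10:8]=0x6 ⇒ bp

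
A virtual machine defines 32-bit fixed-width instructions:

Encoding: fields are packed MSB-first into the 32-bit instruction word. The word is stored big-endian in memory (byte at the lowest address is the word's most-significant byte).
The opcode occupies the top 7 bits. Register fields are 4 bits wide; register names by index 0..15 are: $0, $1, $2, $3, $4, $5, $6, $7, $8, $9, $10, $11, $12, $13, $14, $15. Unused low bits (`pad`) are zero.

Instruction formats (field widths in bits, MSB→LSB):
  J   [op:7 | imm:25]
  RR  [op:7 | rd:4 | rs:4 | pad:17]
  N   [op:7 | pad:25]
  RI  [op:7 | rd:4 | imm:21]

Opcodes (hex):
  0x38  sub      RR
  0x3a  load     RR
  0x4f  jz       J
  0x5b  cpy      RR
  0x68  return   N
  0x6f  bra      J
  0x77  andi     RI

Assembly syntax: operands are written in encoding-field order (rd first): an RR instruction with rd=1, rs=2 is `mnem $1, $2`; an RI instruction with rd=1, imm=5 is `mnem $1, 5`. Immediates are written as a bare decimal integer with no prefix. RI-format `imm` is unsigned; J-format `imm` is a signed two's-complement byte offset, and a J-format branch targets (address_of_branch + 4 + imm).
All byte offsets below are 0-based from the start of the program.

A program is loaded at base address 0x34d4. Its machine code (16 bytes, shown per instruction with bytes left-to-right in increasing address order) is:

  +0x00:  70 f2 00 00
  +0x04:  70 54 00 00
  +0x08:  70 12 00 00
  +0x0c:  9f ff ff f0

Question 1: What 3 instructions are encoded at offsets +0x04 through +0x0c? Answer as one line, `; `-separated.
sub $2, $10; sub $0, $9; jz -16

[04] 70 54 00 00 → 0x70540000
  opcode bits[31:25]=0x38: sub/RR
  rd: (w>>21)&0xf=0x2 → $2
  rs: (w>>17)&0xf=0xa → $10
[08] 70 12 00 00 → 0x70120000
  opcode bits[31:25]=0x38: sub/RR
  rd: (w>>21)&0xf=0x0 → $0
  rs: (w>>17)&0xf=0x9 → $9
[0c] 9f ff ff f0 → 0x9ffffff0
  opcode bits[31:25]=0x4f: jz/J
  imm: (w>>0)&0x1ffffff=0x1fffff0 (s25→-16) → -16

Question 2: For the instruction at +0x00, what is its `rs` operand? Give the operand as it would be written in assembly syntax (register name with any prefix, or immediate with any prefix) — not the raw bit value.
[00] 70 f2 00 00 → 0x70f20000
  op=0x70f20000>>25=0x38 ⇒ sub (RR)
  rd: (w>>21)&0xf=0x7 → $7
  rs: (w>>17)&0xf=0x9 → $9

$9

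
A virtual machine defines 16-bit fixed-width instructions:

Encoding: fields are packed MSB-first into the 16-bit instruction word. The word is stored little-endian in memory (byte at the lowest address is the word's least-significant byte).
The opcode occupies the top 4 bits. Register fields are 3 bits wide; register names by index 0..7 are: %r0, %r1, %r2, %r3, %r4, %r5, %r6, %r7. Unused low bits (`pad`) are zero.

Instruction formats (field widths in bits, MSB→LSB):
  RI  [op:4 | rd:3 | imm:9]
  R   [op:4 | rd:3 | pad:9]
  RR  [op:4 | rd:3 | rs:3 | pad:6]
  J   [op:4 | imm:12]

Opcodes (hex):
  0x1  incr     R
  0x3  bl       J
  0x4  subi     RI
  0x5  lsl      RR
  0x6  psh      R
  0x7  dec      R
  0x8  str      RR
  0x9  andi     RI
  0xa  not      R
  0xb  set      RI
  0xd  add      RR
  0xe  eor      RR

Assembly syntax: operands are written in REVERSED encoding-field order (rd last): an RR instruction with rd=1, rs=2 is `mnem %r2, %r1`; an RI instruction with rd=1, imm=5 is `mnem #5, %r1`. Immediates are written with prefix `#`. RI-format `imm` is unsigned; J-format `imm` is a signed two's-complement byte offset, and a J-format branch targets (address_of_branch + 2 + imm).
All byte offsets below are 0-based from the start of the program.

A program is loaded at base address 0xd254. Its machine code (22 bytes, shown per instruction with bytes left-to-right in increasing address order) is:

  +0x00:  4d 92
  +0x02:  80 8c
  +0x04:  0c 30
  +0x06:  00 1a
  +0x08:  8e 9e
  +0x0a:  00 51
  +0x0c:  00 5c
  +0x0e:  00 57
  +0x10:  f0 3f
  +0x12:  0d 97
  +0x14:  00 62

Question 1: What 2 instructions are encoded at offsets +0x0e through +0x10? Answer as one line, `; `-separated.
+0x0e: 00 57 ⇒ word 0x5700 (little)
  op=0x5700>>12=0x5 ⇒ lsl (RR)
  [11:9] rd=3 = %r3
  [8:6] rs=4 = %r4
+0x10: f0 3f ⇒ word 0x3ff0 (little)
  op=0x3ff0>>12=0x3 ⇒ bl (J)
  [11:0] imm=4080 (s12→-16) = #-16

lsl %r4, %r3; bl #-16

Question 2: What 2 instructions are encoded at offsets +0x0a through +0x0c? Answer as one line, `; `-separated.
+0x0a: 00 51 ⇒ word 0x5100 (little)
  top 4b → 0x5 → lsl [RR]
  rd@[11:9]=0x0 ⇒ %r0
  rs@[8:6]=0x4 ⇒ %r4
+0x0c: 00 5c ⇒ word 0x5c00 (little)
  top 4b → 0x5 → lsl [RR]
  rd@[11:9]=0x6 ⇒ %r6
  rs@[8:6]=0x0 ⇒ %r0

lsl %r4, %r0; lsl %r0, %r6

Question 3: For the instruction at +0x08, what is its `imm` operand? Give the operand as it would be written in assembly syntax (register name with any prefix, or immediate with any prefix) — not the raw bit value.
#142

[08] 8e 9e → 0x9e8e
  op=0x9e8e>>12=0x9 ⇒ andi (RI)
  rd: (w>>9)&0x7=0x7 → %r7
  imm: (w>>0)&0x1ff=0x8e → #142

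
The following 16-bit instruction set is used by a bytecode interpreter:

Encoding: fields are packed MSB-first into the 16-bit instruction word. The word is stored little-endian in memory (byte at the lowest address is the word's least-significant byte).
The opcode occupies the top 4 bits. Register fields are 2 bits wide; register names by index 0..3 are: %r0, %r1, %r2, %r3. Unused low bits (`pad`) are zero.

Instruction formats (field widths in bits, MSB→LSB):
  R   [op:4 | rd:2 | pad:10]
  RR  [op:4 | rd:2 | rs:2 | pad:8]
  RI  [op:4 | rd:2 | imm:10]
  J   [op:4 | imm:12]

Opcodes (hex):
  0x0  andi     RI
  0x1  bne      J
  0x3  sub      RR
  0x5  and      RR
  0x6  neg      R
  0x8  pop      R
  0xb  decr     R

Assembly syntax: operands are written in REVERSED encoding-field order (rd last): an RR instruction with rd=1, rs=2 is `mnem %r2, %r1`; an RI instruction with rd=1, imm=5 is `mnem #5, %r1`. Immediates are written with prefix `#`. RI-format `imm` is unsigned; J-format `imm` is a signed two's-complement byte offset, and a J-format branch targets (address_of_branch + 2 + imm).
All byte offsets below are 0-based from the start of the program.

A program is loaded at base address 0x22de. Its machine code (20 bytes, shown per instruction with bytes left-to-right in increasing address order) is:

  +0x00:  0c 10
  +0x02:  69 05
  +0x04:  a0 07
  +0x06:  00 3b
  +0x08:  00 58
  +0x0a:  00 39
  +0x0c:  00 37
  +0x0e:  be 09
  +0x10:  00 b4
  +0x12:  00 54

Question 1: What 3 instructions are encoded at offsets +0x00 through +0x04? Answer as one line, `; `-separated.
off 0x00: read 0c 10 as little → 0x100c
  opcode bits[15:12]=0x1: bne/J
  [11:0] imm=12 = #12
off 0x02: read 69 05 as little → 0x0569
  opcode bits[15:12]=0x0: andi/RI
  [11:10] rd=1 = %r1
  [9:0] imm=361 = #361
off 0x04: read a0 07 as little → 0x07a0
  opcode bits[15:12]=0x0: andi/RI
  [11:10] rd=1 = %r1
  [9:0] imm=928 = #928

bne #12; andi #361, %r1; andi #928, %r1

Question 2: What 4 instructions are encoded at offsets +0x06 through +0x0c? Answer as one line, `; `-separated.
off 0x06: read 00 3b as little → 0x3b00
  top 4b → 0x3 → sub [RR]
  [11:10] rd=2 = %r2
  [9:8] rs=3 = %r3
off 0x08: read 00 58 as little → 0x5800
  top 4b → 0x5 → and [RR]
  [11:10] rd=2 = %r2
  [9:8] rs=0 = %r0
off 0x0a: read 00 39 as little → 0x3900
  top 4b → 0x3 → sub [RR]
  [11:10] rd=2 = %r2
  [9:8] rs=1 = %r1
off 0x0c: read 00 37 as little → 0x3700
  top 4b → 0x3 → sub [RR]
  [11:10] rd=1 = %r1
  [9:8] rs=3 = %r3

sub %r3, %r2; and %r0, %r2; sub %r1, %r2; sub %r3, %r1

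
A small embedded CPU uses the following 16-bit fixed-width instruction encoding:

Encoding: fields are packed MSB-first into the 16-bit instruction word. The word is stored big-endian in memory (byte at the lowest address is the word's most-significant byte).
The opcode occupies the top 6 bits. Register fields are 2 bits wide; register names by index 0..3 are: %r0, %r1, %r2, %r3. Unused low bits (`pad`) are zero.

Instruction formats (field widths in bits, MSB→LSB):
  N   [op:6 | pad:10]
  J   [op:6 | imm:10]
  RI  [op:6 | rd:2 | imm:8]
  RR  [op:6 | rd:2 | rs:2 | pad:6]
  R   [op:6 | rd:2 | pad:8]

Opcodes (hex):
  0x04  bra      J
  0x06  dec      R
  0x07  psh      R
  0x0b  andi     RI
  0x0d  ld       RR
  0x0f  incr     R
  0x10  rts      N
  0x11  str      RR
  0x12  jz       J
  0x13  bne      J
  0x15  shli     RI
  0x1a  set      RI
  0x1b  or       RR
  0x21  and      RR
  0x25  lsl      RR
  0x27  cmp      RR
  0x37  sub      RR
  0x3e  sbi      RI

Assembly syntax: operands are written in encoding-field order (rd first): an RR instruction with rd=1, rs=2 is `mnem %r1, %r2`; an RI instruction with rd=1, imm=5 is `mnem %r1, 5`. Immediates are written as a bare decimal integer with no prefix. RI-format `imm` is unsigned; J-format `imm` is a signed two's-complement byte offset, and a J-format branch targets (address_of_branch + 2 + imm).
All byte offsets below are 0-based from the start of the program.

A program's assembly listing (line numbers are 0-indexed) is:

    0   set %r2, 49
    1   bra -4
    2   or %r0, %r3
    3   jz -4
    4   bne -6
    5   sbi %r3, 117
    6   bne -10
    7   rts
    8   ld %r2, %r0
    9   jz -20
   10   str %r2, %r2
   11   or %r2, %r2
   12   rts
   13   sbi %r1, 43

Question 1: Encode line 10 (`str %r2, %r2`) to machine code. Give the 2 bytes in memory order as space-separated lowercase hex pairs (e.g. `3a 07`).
L10: str op=0x11:6|rd=2:2|rs=2:2|pad=0:6 ⇒ 0x4680 ⇒ big 46 80

46 80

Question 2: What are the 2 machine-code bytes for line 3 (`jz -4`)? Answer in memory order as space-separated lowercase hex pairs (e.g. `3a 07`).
line 3 (jz): pack op=0x12:6|imm=-4:10 = 0x4bfc; big→ 4b fc

4b fc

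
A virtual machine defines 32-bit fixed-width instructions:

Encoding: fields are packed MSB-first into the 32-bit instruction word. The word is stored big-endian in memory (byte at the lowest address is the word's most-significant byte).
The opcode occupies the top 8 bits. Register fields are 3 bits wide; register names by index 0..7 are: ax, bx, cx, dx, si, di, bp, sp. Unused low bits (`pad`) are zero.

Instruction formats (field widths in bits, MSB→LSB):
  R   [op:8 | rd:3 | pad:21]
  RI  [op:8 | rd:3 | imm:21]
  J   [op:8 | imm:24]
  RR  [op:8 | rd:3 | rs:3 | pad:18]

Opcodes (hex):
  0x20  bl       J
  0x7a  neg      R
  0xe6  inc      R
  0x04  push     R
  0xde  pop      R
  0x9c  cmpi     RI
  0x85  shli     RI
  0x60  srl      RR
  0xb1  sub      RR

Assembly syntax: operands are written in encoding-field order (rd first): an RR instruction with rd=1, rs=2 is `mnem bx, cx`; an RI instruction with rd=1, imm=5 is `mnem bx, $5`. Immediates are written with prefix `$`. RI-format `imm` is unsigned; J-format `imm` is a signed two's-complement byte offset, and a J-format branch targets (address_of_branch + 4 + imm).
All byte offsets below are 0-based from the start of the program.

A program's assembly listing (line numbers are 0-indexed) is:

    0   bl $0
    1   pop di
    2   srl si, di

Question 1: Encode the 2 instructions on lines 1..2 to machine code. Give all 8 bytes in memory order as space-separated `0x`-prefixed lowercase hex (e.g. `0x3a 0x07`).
0xde 0xa0 0x00 0x00 0x60 0x94 0x00 0x00

1. pop fields op=0xde:8|rd=5:3|pad=0:21 → word dea00000h → de a0 00 00
2. srl fields op=0x60:8|rd=4:3|rs=5:3|pad=0:18 → word 60940000h → 60 94 00 00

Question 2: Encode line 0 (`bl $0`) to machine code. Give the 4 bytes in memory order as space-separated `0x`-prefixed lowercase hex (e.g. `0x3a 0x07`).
L0: bl op=0x20:8|imm=0:24 ⇒ 0x20000000 ⇒ big 20 00 00 00

0x20 0x00 0x00 0x00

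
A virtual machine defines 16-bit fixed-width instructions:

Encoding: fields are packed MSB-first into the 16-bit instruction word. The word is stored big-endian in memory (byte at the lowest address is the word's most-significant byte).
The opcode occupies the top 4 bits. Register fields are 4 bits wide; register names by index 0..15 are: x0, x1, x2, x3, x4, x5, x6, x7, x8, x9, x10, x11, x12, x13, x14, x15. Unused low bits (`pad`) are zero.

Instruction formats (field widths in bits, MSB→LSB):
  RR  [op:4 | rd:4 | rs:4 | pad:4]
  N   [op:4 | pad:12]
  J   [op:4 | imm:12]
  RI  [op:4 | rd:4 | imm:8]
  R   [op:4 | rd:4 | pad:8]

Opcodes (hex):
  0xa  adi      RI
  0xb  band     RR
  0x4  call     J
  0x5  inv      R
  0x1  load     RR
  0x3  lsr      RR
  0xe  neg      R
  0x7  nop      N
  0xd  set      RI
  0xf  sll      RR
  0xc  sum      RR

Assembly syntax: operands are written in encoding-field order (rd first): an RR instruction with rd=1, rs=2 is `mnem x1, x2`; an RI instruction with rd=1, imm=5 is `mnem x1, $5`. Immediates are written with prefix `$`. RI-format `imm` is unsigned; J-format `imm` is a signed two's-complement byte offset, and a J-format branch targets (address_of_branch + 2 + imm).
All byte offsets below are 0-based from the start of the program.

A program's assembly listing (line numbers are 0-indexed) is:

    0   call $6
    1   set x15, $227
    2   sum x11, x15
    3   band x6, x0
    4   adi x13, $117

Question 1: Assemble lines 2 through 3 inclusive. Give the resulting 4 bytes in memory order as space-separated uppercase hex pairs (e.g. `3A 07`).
CB F0 B6 00

2. sum fields op=0xc:4|rd=11:4|rs=15:4|pad=0:4 → word cbf0h → cb f0
3. band fields op=0xb:4|rd=6:4|rs=0:4|pad=0:4 → word b600h → b6 00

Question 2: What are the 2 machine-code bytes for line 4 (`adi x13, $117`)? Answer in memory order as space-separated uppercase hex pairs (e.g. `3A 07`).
4. adi fields op=0xa:4|rd=13:4|imm=117:8 → word ad75h → ad 75

AD 75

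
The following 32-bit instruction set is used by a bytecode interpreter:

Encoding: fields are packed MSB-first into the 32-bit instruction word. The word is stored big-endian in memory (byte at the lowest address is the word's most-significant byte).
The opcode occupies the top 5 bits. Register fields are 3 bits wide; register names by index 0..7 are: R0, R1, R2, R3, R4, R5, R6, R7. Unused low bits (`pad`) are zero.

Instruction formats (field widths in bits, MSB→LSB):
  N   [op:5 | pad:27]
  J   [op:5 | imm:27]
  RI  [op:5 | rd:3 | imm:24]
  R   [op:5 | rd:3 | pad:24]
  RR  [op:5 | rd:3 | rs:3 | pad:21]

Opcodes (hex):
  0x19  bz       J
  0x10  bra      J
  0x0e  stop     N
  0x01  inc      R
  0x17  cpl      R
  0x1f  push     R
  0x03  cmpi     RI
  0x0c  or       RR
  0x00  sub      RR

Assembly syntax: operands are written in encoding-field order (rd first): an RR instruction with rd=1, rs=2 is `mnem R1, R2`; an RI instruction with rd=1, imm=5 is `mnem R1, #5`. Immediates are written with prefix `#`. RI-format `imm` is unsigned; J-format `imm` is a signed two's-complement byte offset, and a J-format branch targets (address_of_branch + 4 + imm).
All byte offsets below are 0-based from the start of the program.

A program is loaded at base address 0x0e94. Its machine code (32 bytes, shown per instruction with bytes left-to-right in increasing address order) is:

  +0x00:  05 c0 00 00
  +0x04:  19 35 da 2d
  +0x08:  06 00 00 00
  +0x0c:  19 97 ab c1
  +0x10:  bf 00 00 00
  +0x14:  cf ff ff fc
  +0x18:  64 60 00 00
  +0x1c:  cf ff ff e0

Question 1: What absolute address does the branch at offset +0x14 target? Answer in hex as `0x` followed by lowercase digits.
0x0ea8

[14] cf ff ff fc → 0xcffffffc
  op=0xcffffffc>>27=0x19 ⇒ bz (J)
  imm: (w>>0)&0x7ffffff=0x7fffffc (s27→-4) → #-4
  target = base 0x0e94 + off 0x14 + 4 + imm -4 = 0x0ea8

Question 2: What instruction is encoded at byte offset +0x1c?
bz #-32

@+1c  big-endian(cf ff ff e0) = 0xcfffffe0
  op=0xcfffffe0>>27=0x19 ⇒ bz (J)
  imm@[26:0]=0x7ffffe0 (s27→-32) ⇒ #-32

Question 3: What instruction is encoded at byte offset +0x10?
cpl R7

+0x10: bf 00 00 00 ⇒ word 0xbf000000 (big)
  opcode bits[31:27]=0x17: cpl/R
  rd: (w>>24)&0x7=0x7 → R7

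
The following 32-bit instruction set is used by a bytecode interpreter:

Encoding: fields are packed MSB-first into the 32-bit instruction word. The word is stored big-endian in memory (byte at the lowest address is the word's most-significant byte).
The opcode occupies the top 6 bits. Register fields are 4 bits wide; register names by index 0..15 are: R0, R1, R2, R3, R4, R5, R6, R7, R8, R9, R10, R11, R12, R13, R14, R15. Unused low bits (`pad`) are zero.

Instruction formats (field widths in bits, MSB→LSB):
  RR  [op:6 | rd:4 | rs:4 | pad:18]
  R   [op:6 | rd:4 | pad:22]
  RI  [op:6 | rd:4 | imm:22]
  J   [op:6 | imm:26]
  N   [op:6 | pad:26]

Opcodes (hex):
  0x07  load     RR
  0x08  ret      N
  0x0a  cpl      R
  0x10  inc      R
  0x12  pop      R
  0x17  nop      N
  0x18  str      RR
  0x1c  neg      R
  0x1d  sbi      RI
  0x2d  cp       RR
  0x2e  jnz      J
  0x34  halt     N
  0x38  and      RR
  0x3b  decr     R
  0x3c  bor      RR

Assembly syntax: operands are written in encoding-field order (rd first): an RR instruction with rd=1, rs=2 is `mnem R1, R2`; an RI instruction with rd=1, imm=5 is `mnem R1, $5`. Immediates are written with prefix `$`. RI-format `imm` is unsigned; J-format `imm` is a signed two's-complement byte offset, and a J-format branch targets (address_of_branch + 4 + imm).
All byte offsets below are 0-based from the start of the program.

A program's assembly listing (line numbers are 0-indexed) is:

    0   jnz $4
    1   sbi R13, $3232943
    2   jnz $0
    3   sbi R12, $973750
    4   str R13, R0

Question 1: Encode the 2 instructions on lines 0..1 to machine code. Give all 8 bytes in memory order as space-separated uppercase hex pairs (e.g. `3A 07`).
B8 00 00 04 77 71 54 AF

0. jnz fields op=0x2e:6|imm=4:26 → word b8000004h → b8 00 00 04
1. sbi fields op=0x1d:6|rd=13:4|imm=3232943:22 → word 777154afh → 77 71 54 af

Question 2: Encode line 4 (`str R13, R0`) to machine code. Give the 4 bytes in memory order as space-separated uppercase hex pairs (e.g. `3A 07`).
line 4 (str): pack op=0x18:6|rd=13:4|rs=0:4|pad=0:18 = 0x63400000; big→ 63 40 00 00

63 40 00 00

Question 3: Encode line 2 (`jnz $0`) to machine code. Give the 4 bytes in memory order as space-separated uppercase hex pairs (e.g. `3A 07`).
L2: jnz op=0x2e:6|imm=0:26 ⇒ 0xb8000000 ⇒ big b8 00 00 00

B8 00 00 00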